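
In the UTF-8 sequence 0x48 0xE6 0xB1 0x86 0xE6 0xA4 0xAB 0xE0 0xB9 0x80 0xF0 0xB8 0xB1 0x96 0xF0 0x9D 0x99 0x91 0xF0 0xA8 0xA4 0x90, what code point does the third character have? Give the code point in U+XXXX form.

Offset 0: leading byte 0x48 = 01001000 → 1-byte char #1 = 48.
Offset 1: leading byte 0xE6 = 11100110 → 3-byte char #2 = E6 B1 86.
Offset 4: leading byte 0xE6 = 11100110 → 3-byte char #3 = E6 A4 AB.
Leading byte 0xE6 = 11100110 matches 1110xxxx → 3-byte sequence.
Byte 1: 0xE6 = 11100110, payload 0110 (4 bits).
Byte 2: 0xA4 = 10100100 (10xxxxxx ✓), payload 100100.
Byte 3: 0xAB = 10101011 (10xxxxxx ✓), payload 101011.
Concatenate: 0110100100101011 = 0x692B (16 bits → U+692B).

U+692B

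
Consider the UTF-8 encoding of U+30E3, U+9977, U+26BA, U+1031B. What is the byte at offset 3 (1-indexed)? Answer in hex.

0xA3

1-indexed offset 3 is 0-indexed offset 2.
U+30E3 → 3-byte form E3 83 A3 at offsets 0–2.
Offset 2 falls in char 1's range; it's byte 3 of E3 83 A3 = 0xA3.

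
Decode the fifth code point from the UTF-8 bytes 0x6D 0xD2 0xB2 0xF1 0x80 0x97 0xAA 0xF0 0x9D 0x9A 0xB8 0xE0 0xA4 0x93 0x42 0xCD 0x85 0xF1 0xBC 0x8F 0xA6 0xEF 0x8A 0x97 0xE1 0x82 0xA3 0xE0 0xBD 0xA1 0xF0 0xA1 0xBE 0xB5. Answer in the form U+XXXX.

U+0913

Offset 0: leading byte 0x6D = 01101101 → 1-byte char #1 = 6D.
Offset 1: leading byte 0xD2 = 11010010 → 2-byte char #2 = D2 B2.
Offset 3: leading byte 0xF1 = 11110001 → 4-byte char #3 = F1 80 97 AA.
Offset 7: leading byte 0xF0 = 11110000 → 4-byte char #4 = F0 9D 9A B8.
Offset 11: leading byte 0xE0 = 11100000 → 3-byte char #5 = E0 A4 93.
Leading byte 0xE0 = 11100000 matches 1110xxxx → 3-byte sequence.
Byte 1: 0xE0 = 11100000, payload 0000 (4 bits).
Byte 2: 0xA4 = 10100100 (10xxxxxx ✓), payload 100100.
Byte 3: 0x93 = 10010011 (10xxxxxx ✓), payload 010011.
Concatenate: 0000100100010011 = 0x913 (16 bits → U+0913).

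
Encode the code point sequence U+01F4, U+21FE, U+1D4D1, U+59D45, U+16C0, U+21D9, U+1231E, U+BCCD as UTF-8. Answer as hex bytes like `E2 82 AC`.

C7 B4 E2 87 BE F0 9D 93 91 F1 99 B5 85 E1 9B 80 E2 87 99 F0 92 8C 9E EB B3 8D

U+01F4: 2-byte form → C7 B4.
U+21FE: 3-byte form → E2 87 BE.
U+1D4D1: 4-byte form → F0 9D 93 91.
U+59D45: 4-byte form → F1 99 B5 85.
U+16C0: 3-byte form → E1 9B 80.
U+21D9: 3-byte form → E2 87 99.
U+1231E: 4-byte form → F0 92 8C 9E.
U+BCCD: 3-byte form → EB B3 8D.
Concatenated (26 bytes): C7 B4 E2 87 BE F0 9D 93 91 F1 99 B5 85 E1 9B 80 E2 87 99 F0 92 8C 9E EB B3 8D.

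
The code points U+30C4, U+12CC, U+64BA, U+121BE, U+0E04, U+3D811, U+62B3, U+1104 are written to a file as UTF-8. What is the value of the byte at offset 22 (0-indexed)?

U+30C4 → 3-byte form E3 83 84 at offsets 0–2.
U+12CC → 3-byte form E1 8B 8C at offsets 3–5.
U+64BA → 3-byte form E6 92 BA at offsets 6–8.
U+121BE → 4-byte form F0 92 86 BE at offsets 9–12.
U+0E04 → 3-byte form E0 B8 84 at offsets 13–15.
U+3D811 → 4-byte form F0 BD A0 91 at offsets 16–19.
U+62B3 → 3-byte form E6 8A B3 at offsets 20–22.
Offset 22 falls in char 7's range; it's byte 3 of E6 8A B3 = 0xB3.

0xB3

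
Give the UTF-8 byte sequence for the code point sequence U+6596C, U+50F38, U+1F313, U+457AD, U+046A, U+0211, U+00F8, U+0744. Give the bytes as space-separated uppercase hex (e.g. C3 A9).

F1 A5 A5 AC F1 90 BC B8 F0 9F 8C 93 F1 85 9E AD D1 AA C8 91 C3 B8 DD 84

U+6596C: 4-byte form → F1 A5 A5 AC.
U+50F38: 4-byte form → F1 90 BC B8.
U+1F313: 4-byte form → F0 9F 8C 93.
U+457AD: 4-byte form → F1 85 9E AD.
U+046A: 2-byte form → D1 AA.
U+0211: 2-byte form → C8 91.
U+00F8: 2-byte form → C3 B8.
U+0744: 2-byte form → DD 84.
Concatenated (24 bytes): F1 A5 A5 AC F1 90 BC B8 F0 9F 8C 93 F1 85 9E AD D1 AA C8 91 C3 B8 DD 84.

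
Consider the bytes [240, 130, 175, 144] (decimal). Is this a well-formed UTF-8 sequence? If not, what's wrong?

Leading byte 0xF0 = 11110000 → 4-byte form.
Continuation bytes all match 10xxxxxx. Payload decodes to 0x2BD0.
But 0x2BD0 < 0x10000, the minimum for a 4-byte sequence — this is an overlong encoding.

invalid (overlong encoding)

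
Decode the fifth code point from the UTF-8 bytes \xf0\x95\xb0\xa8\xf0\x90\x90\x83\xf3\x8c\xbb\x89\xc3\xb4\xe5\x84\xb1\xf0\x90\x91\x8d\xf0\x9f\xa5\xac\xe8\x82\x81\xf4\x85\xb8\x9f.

Offset 0: leading byte 0xF0 = 11110000 → 4-byte char #1 = F0 95 B0 A8.
Offset 4: leading byte 0xF0 = 11110000 → 4-byte char #2 = F0 90 90 83.
Offset 8: leading byte 0xF3 = 11110011 → 4-byte char #3 = F3 8C BB 89.
Offset 12: leading byte 0xC3 = 11000011 → 2-byte char #4 = C3 B4.
Offset 14: leading byte 0xE5 = 11100101 → 3-byte char #5 = E5 84 B1.
Leading byte 0xE5 = 11100101 matches 1110xxxx → 3-byte sequence.
Byte 1: 0xE5 = 11100101, payload 0101 (4 bits).
Byte 2: 0x84 = 10000100 (10xxxxxx ✓), payload 000100.
Byte 3: 0xB1 = 10110001 (10xxxxxx ✓), payload 110001.
Concatenate: 0101000100110001 = 0x5131 (16 bits → U+5131).

U+5131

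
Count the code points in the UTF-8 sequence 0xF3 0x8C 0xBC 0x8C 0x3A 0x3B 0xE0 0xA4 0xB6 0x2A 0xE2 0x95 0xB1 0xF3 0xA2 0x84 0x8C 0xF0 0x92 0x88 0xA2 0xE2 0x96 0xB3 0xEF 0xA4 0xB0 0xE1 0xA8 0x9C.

11

Byte at offset 0: 0xF3 = 11110011 → 4-byte char (#1). Advance 4.
Byte at offset 4: 0x3A = 00111010 → 1-byte char (#2). Advance 1.
Byte at offset 5: 0x3B = 00111011 → 1-byte char (#3). Advance 1.
Byte at offset 6: 0xE0 = 11100000 → 3-byte char (#4). Advance 3.
Byte at offset 9: 0x2A = 00101010 → 1-byte char (#5). Advance 1.
Byte at offset 10: 0xE2 = 11100010 → 3-byte char (#6). Advance 3.
Byte at offset 13: 0xF3 = 11110011 → 4-byte char (#7). Advance 4.
Byte at offset 17: 0xF0 = 11110000 → 4-byte char (#8). Advance 4.
Byte at offset 21: 0xE2 = 11100010 → 3-byte char (#9). Advance 3.
Byte at offset 24: 0xEF = 11101111 → 3-byte char (#10). Advance 3.
Byte at offset 27: 0xE1 = 11100001 → 3-byte char (#11). Advance 3.
Reached end at offset 30 after 11 code points.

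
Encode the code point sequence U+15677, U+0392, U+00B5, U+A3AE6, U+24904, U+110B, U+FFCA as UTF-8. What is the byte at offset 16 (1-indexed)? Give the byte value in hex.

1-indexed offset 16 is 0-indexed offset 15.
U+15677 → 4-byte form F0 95 99 B7 at offsets 0–3.
U+0392 → 2-byte form CE 92 at offsets 4–5.
U+00B5 → 2-byte form C2 B5 at offsets 6–7.
U+A3AE6 → 4-byte form F2 A3 AB A6 at offsets 8–11.
U+24904 → 4-byte form F0 A4 A4 84 at offsets 12–15.
Offset 15 falls in char 5's range; it's byte 4 of F0 A4 A4 84 = 0x84.

0x84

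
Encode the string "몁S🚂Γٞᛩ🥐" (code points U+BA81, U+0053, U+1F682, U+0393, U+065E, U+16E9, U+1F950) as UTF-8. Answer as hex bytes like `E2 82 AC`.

U+BA81: 3-byte form → EB AA 81.
U+0053: 1-byte form → 53.
U+1F682: 4-byte form → F0 9F 9A 82.
U+0393: 2-byte form → CE 93.
U+065E: 2-byte form → D9 9E.
U+16E9: 3-byte form → E1 9B A9.
U+1F950: 4-byte form → F0 9F A5 90.
Concatenated (19 bytes): EB AA 81 53 F0 9F 9A 82 CE 93 D9 9E E1 9B A9 F0 9F A5 90.

EB AA 81 53 F0 9F 9A 82 CE 93 D9 9E E1 9B A9 F0 9F A5 90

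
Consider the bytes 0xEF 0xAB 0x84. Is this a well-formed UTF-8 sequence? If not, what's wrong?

Leading byte 0xEF = 11101111 → 3-byte form.
Continuation bytes 0xAB=10101011, 0x84=10000100 all match 10xxxxxx.
Decoded value 0xFAC4 is ≥ 0x800 (shortest form) and not a surrogate.

valid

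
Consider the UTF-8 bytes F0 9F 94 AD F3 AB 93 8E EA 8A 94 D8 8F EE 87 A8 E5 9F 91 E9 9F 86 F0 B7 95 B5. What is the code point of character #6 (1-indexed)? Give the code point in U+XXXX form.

Offset 0: leading byte 0xF0 = 11110000 → 4-byte char #1 = F0 9F 94 AD.
Offset 4: leading byte 0xF3 = 11110011 → 4-byte char #2 = F3 AB 93 8E.
Offset 8: leading byte 0xEA = 11101010 → 3-byte char #3 = EA 8A 94.
Offset 11: leading byte 0xD8 = 11011000 → 2-byte char #4 = D8 8F.
Offset 13: leading byte 0xEE = 11101110 → 3-byte char #5 = EE 87 A8.
Offset 16: leading byte 0xE5 = 11100101 → 3-byte char #6 = E5 9F 91.
Leading byte 0xE5 = 11100101 matches 1110xxxx → 3-byte sequence.
Byte 1: 0xE5 = 11100101, payload 0101 (4 bits).
Byte 2: 0x9F = 10011111 (10xxxxxx ✓), payload 011111.
Byte 3: 0x91 = 10010001 (10xxxxxx ✓), payload 010001.
Concatenate: 0101011111010001 = 0x57D1 (16 bits → U+57D1).

U+57D1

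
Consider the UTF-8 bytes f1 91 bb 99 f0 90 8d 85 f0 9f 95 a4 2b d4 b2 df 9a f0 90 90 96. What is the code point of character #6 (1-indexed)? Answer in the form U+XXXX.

U+07DA

Offset 0: leading byte 0xF1 = 11110001 → 4-byte char #1 = F1 91 BB 99.
Offset 4: leading byte 0xF0 = 11110000 → 4-byte char #2 = F0 90 8D 85.
Offset 8: leading byte 0xF0 = 11110000 → 4-byte char #3 = F0 9F 95 A4.
Offset 12: leading byte 0x2B = 00101011 → 1-byte char #4 = 2B.
Offset 13: leading byte 0xD4 = 11010100 → 2-byte char #5 = D4 B2.
Offset 15: leading byte 0xDF = 11011111 → 2-byte char #6 = DF 9A.
Leading byte 0xDF = 11011111 matches 110xxxxx → 2-byte sequence.
Byte 1: 0xDF = 11011111, payload 11111 (5 bits).
Byte 2: 0x9A = 10011010 (10xxxxxx ✓), payload 011010.
Concatenate: 11111011010 = 0x7DA (11 bits → U+07DA).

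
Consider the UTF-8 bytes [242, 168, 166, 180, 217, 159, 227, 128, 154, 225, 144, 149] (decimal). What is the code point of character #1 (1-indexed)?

Offset 0: leading byte 0xF2 = 11110010 → 4-byte char #1 = F2 A8 A6 B4.
Leading byte 0xF2 = 11110010 matches 11110xxx → 4-byte sequence.
Byte 1: 0xF2 = 11110010, payload 010 (3 bits).
Byte 2: 0xA8 = 10101000 (10xxxxxx ✓), payload 101000.
Byte 3: 0xA6 = 10100110 (10xxxxxx ✓), payload 100110.
Byte 4: 0xB4 = 10110100 (10xxxxxx ✓), payload 110100.
Concatenate: 010101000100110110100 = 0xA89B4 (21 bits → U+A89B4).

U+A89B4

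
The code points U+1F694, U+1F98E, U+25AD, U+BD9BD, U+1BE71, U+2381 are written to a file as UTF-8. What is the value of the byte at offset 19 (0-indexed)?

U+1F694 → 4-byte form F0 9F 9A 94 at offsets 0–3.
U+1F98E → 4-byte form F0 9F A6 8E at offsets 4–7.
U+25AD → 3-byte form E2 96 AD at offsets 8–10.
U+BD9BD → 4-byte form F2 BD A6 BD at offsets 11–14.
U+1BE71 → 4-byte form F0 9B B9 B1 at offsets 15–18.
U+2381 → 3-byte form E2 8E 81 at offsets 19–21.
Offset 19 falls in char 6's range; it's byte 1 of E2 8E 81 = 0xE2.

0xE2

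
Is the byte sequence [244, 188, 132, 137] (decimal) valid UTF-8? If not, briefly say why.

invalid (encodes a value above U+10FFFF)

Leading byte 0xF4 = 11110100 → 4-byte form.
Payload = 0x13C109, which exceeds U+10FFFF, the maximum Unicode code point. (Leading bytes F5–FF, or F4 followed by ≥ 0x90, are invalid.)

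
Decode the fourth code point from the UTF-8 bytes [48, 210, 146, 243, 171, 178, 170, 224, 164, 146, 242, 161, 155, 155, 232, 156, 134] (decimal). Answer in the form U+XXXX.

Offset 0: leading byte 0x30 = 00110000 → 1-byte char #1 = 30.
Offset 1: leading byte 0xD2 = 11010010 → 2-byte char #2 = D2 92.
Offset 3: leading byte 0xF3 = 11110011 → 4-byte char #3 = F3 AB B2 AA.
Offset 7: leading byte 0xE0 = 11100000 → 3-byte char #4 = E0 A4 92.
Leading byte 0xE0 = 11100000 matches 1110xxxx → 3-byte sequence.
Byte 1: 0xE0 = 11100000, payload 0000 (4 bits).
Byte 2: 0xA4 = 10100100 (10xxxxxx ✓), payload 100100.
Byte 3: 0x92 = 10010010 (10xxxxxx ✓), payload 010010.
Concatenate: 0000100100010010 = 0x912 (16 bits → U+0912).

U+0912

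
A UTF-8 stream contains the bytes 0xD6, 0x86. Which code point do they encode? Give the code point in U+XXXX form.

Leading byte 0xD6 = 11010110 matches 110xxxxx → 2-byte sequence.
Byte 1: 0xD6 = 11010110, payload 10110 (5 bits).
Byte 2: 0x86 = 10000110 (10xxxxxx ✓), payload 000110.
Concatenate: 10110000110 = 0x586 (11 bits → U+0586).

U+0586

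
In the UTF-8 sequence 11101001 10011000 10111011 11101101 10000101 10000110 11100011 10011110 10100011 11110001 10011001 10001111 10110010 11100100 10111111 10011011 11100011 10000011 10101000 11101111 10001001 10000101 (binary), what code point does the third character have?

Offset 0: leading byte 0xE9 = 11101001 → 3-byte char #1 = E9 98 BB.
Offset 3: leading byte 0xED = 11101101 → 3-byte char #2 = ED 85 86.
Offset 6: leading byte 0xE3 = 11100011 → 3-byte char #3 = E3 9E A3.
Leading byte 0xE3 = 11100011 matches 1110xxxx → 3-byte sequence.
Byte 1: 0xE3 = 11100011, payload 0011 (4 bits).
Byte 2: 0x9E = 10011110 (10xxxxxx ✓), payload 011110.
Byte 3: 0xA3 = 10100011 (10xxxxxx ✓), payload 100011.
Concatenate: 0011011110100011 = 0x37A3 (16 bits → U+37A3).

U+37A3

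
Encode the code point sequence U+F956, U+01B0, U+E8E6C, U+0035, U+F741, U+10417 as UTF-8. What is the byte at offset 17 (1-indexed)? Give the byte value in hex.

1-indexed offset 17 is 0-indexed offset 16.
U+F956 → 3-byte form EF A5 96 at offsets 0–2.
U+01B0 → 2-byte form C6 B0 at offsets 3–4.
U+E8E6C → 4-byte form F3 A8 B9 AC at offsets 5–8.
U+0035 → 1-byte form 35 at offsets 9–9.
U+F741 → 3-byte form EF 9D 81 at offsets 10–12.
U+10417 → 4-byte form F0 90 90 97 at offsets 13–16.
Offset 16 falls in char 6's range; it's byte 4 of F0 90 90 97 = 0x97.

0x97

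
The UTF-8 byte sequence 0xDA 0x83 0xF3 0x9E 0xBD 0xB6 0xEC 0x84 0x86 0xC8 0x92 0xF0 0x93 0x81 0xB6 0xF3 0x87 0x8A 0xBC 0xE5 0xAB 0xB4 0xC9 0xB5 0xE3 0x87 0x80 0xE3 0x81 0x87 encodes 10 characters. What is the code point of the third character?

Offset 0: leading byte 0xDA = 11011010 → 2-byte char #1 = DA 83.
Offset 2: leading byte 0xF3 = 11110011 → 4-byte char #2 = F3 9E BD B6.
Offset 6: leading byte 0xEC = 11101100 → 3-byte char #3 = EC 84 86.
Leading byte 0xEC = 11101100 matches 1110xxxx → 3-byte sequence.
Byte 1: 0xEC = 11101100, payload 1100 (4 bits).
Byte 2: 0x84 = 10000100 (10xxxxxx ✓), payload 000100.
Byte 3: 0x86 = 10000110 (10xxxxxx ✓), payload 000110.
Concatenate: 1100000100000110 = 0xC106 (16 bits → U+C106).

U+C106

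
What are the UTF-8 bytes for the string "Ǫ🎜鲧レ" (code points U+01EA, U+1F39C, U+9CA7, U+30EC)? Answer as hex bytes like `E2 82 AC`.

U+01EA: 2-byte form → C7 AA.
U+1F39C: 4-byte form → F0 9F 8E 9C.
U+9CA7: 3-byte form → E9 B2 A7.
U+30EC: 3-byte form → E3 83 AC.
Concatenated (12 bytes): C7 AA F0 9F 8E 9C E9 B2 A7 E3 83 AC.

C7 AA F0 9F 8E 9C E9 B2 A7 E3 83 AC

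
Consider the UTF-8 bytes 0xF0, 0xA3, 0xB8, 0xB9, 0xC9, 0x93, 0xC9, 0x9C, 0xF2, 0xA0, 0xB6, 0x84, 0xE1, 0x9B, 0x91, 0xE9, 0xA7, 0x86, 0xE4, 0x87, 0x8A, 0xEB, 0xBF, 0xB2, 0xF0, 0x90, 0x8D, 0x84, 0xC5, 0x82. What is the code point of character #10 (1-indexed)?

U+0142

Offset 0: leading byte 0xF0 = 11110000 → 4-byte char #1 = F0 A3 B8 B9.
Offset 4: leading byte 0xC9 = 11001001 → 2-byte char #2 = C9 93.
Offset 6: leading byte 0xC9 = 11001001 → 2-byte char #3 = C9 9C.
Offset 8: leading byte 0xF2 = 11110010 → 4-byte char #4 = F2 A0 B6 84.
Offset 12: leading byte 0xE1 = 11100001 → 3-byte char #5 = E1 9B 91.
Offset 15: leading byte 0xE9 = 11101001 → 3-byte char #6 = E9 A7 86.
Offset 18: leading byte 0xE4 = 11100100 → 3-byte char #7 = E4 87 8A.
Offset 21: leading byte 0xEB = 11101011 → 3-byte char #8 = EB BF B2.
Offset 24: leading byte 0xF0 = 11110000 → 4-byte char #9 = F0 90 8D 84.
Offset 28: leading byte 0xC5 = 11000101 → 2-byte char #10 = C5 82.
Leading byte 0xC5 = 11000101 matches 110xxxxx → 2-byte sequence.
Byte 1: 0xC5 = 11000101, payload 00101 (5 bits).
Byte 2: 0x82 = 10000010 (10xxxxxx ✓), payload 000010.
Concatenate: 00101000010 = 0x142 (11 bits → U+0142).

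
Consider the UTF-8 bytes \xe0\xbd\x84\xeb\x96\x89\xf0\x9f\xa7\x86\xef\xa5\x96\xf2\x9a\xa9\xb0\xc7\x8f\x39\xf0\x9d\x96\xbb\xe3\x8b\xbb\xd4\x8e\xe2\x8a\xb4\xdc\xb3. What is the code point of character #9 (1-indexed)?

Offset 0: leading byte 0xE0 = 11100000 → 3-byte char #1 = E0 BD 84.
Offset 3: leading byte 0xEB = 11101011 → 3-byte char #2 = EB 96 89.
Offset 6: leading byte 0xF0 = 11110000 → 4-byte char #3 = F0 9F A7 86.
Offset 10: leading byte 0xEF = 11101111 → 3-byte char #4 = EF A5 96.
Offset 13: leading byte 0xF2 = 11110010 → 4-byte char #5 = F2 9A A9 B0.
Offset 17: leading byte 0xC7 = 11000111 → 2-byte char #6 = C7 8F.
Offset 19: leading byte 0x39 = 00111001 → 1-byte char #7 = 39.
Offset 20: leading byte 0xF0 = 11110000 → 4-byte char #8 = F0 9D 96 BB.
Offset 24: leading byte 0xE3 = 11100011 → 3-byte char #9 = E3 8B BB.
Leading byte 0xE3 = 11100011 matches 1110xxxx → 3-byte sequence.
Byte 1: 0xE3 = 11100011, payload 0011 (4 bits).
Byte 2: 0x8B = 10001011 (10xxxxxx ✓), payload 001011.
Byte 3: 0xBB = 10111011 (10xxxxxx ✓), payload 111011.
Concatenate: 0011001011111011 = 0x32FB (16 bits → U+32FB).

U+32FB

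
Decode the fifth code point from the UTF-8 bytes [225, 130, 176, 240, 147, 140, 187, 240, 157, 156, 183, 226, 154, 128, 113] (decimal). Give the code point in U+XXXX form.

U+0071

Offset 0: leading byte 0xE1 = 11100001 → 3-byte char #1 = E1 82 B0.
Offset 3: leading byte 0xF0 = 11110000 → 4-byte char #2 = F0 93 8C BB.
Offset 7: leading byte 0xF0 = 11110000 → 4-byte char #3 = F0 9D 9C B7.
Offset 11: leading byte 0xE2 = 11100010 → 3-byte char #4 = E2 9A 80.
Offset 14: leading byte 0x71 = 01110001 → 1-byte char #5 = 71.
Leading byte 0x71 = 01110001 matches 0xxxxxxx → 1-byte sequence.
Byte 1: 0x71 = 01110001, payload 1110001 (7 bits).
Concatenate: 1110001 = 0x71 (7 bits → U+0071).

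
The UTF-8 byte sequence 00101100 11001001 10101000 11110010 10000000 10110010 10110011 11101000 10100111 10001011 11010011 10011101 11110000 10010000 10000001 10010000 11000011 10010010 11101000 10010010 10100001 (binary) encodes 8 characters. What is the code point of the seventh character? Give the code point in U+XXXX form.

Offset 0: leading byte 0x2C = 00101100 → 1-byte char #1 = 2C.
Offset 1: leading byte 0xC9 = 11001001 → 2-byte char #2 = C9 A8.
Offset 3: leading byte 0xF2 = 11110010 → 4-byte char #3 = F2 80 B2 B3.
Offset 7: leading byte 0xE8 = 11101000 → 3-byte char #4 = E8 A7 8B.
Offset 10: leading byte 0xD3 = 11010011 → 2-byte char #5 = D3 9D.
Offset 12: leading byte 0xF0 = 11110000 → 4-byte char #6 = F0 90 81 90.
Offset 16: leading byte 0xC3 = 11000011 → 2-byte char #7 = C3 92.
Leading byte 0xC3 = 11000011 matches 110xxxxx → 2-byte sequence.
Byte 1: 0xC3 = 11000011, payload 00011 (5 bits).
Byte 2: 0x92 = 10010010 (10xxxxxx ✓), payload 010010.
Concatenate: 00011010010 = 0xD2 (11 bits → U+00D2).

U+00D2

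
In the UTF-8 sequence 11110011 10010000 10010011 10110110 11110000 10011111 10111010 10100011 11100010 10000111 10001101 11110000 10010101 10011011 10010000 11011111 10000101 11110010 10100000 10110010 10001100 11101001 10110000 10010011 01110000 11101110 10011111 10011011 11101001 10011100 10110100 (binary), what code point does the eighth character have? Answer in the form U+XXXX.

U+0070

Offset 0: leading byte 0xF3 = 11110011 → 4-byte char #1 = F3 90 93 B6.
Offset 4: leading byte 0xF0 = 11110000 → 4-byte char #2 = F0 9F BA A3.
Offset 8: leading byte 0xE2 = 11100010 → 3-byte char #3 = E2 87 8D.
Offset 11: leading byte 0xF0 = 11110000 → 4-byte char #4 = F0 95 9B 90.
Offset 15: leading byte 0xDF = 11011111 → 2-byte char #5 = DF 85.
Offset 17: leading byte 0xF2 = 11110010 → 4-byte char #6 = F2 A0 B2 8C.
Offset 21: leading byte 0xE9 = 11101001 → 3-byte char #7 = E9 B0 93.
Offset 24: leading byte 0x70 = 01110000 → 1-byte char #8 = 70.
Leading byte 0x70 = 01110000 matches 0xxxxxxx → 1-byte sequence.
Byte 1: 0x70 = 01110000, payload 1110000 (7 bits).
Concatenate: 1110000 = 0x70 (7 bits → U+0070).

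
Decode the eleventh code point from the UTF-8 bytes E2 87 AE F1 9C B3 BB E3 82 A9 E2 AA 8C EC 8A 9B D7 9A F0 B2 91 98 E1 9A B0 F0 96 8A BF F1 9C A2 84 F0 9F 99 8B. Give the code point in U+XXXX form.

U+1F64B

Offset 0: leading byte 0xE2 = 11100010 → 3-byte char #1 = E2 87 AE.
Offset 3: leading byte 0xF1 = 11110001 → 4-byte char #2 = F1 9C B3 BB.
Offset 7: leading byte 0xE3 = 11100011 → 3-byte char #3 = E3 82 A9.
Offset 10: leading byte 0xE2 = 11100010 → 3-byte char #4 = E2 AA 8C.
Offset 13: leading byte 0xEC = 11101100 → 3-byte char #5 = EC 8A 9B.
Offset 16: leading byte 0xD7 = 11010111 → 2-byte char #6 = D7 9A.
Offset 18: leading byte 0xF0 = 11110000 → 4-byte char #7 = F0 B2 91 98.
Offset 22: leading byte 0xE1 = 11100001 → 3-byte char #8 = E1 9A B0.
Offset 25: leading byte 0xF0 = 11110000 → 4-byte char #9 = F0 96 8A BF.
Offset 29: leading byte 0xF1 = 11110001 → 4-byte char #10 = F1 9C A2 84.
Offset 33: leading byte 0xF0 = 11110000 → 4-byte char #11 = F0 9F 99 8B.
Leading byte 0xF0 = 11110000 matches 11110xxx → 4-byte sequence.
Byte 1: 0xF0 = 11110000, payload 000 (3 bits).
Byte 2: 0x9F = 10011111 (10xxxxxx ✓), payload 011111.
Byte 3: 0x99 = 10011001 (10xxxxxx ✓), payload 011001.
Byte 4: 0x8B = 10001011 (10xxxxxx ✓), payload 001011.
Concatenate: 000011111011001001011 = 0x1F64B (21 bits → U+1F64B).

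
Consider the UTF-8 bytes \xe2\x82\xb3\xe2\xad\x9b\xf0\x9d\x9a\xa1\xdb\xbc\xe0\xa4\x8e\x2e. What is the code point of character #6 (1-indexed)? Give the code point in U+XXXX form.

U+002E

Offset 0: leading byte 0xE2 = 11100010 → 3-byte char #1 = E2 82 B3.
Offset 3: leading byte 0xE2 = 11100010 → 3-byte char #2 = E2 AD 9B.
Offset 6: leading byte 0xF0 = 11110000 → 4-byte char #3 = F0 9D 9A A1.
Offset 10: leading byte 0xDB = 11011011 → 2-byte char #4 = DB BC.
Offset 12: leading byte 0xE0 = 11100000 → 3-byte char #5 = E0 A4 8E.
Offset 15: leading byte 0x2E = 00101110 → 1-byte char #6 = 2E.
Leading byte 0x2E = 00101110 matches 0xxxxxxx → 1-byte sequence.
Byte 1: 0x2E = 00101110, payload 0101110 (7 bits).
Concatenate: 0101110 = 0x2E (7 bits → U+002E).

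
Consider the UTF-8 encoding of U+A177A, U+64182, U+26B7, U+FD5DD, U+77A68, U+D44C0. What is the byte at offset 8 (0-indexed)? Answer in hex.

U+A177A → 4-byte form F2 A1 9D BA at offsets 0–3.
U+64182 → 4-byte form F1 A4 86 82 at offsets 4–7.
U+26B7 → 3-byte form E2 9A B7 at offsets 8–10.
Offset 8 falls in char 3's range; it's byte 1 of E2 9A B7 = 0xE2.

0xE2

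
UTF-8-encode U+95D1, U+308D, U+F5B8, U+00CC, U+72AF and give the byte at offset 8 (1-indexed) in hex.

0x96

1-indexed offset 8 is 0-indexed offset 7.
U+95D1 → 3-byte form E9 97 91 at offsets 0–2.
U+308D → 3-byte form E3 82 8D at offsets 3–5.
U+F5B8 → 3-byte form EF 96 B8 at offsets 6–8.
Offset 7 falls in char 3's range; it's byte 2 of EF 96 B8 = 0x96.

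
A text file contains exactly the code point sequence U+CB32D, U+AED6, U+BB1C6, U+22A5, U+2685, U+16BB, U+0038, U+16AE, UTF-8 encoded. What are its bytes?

U+CB32D: 4-byte form → F3 8B 8C AD.
U+AED6: 3-byte form → EA BB 96.
U+BB1C6: 4-byte form → F2 BB 87 86.
U+22A5: 3-byte form → E2 8A A5.
U+2685: 3-byte form → E2 9A 85.
U+16BB: 3-byte form → E1 9A BB.
U+0038: 1-byte form → 38.
U+16AE: 3-byte form → E1 9A AE.
Concatenated (24 bytes): F3 8B 8C AD EA BB 96 F2 BB 87 86 E2 8A A5 E2 9A 85 E1 9A BB 38 E1 9A AE.

F3 8B 8C AD EA BB 96 F2 BB 87 86 E2 8A A5 E2 9A 85 E1 9A BB 38 E1 9A AE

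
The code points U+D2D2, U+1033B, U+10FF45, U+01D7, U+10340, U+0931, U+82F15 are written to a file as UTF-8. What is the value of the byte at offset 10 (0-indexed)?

0x85

U+D2D2 → 3-byte form ED 8B 92 at offsets 0–2.
U+1033B → 4-byte form F0 90 8C BB at offsets 3–6.
U+10FF45 → 4-byte form F4 8F BD 85 at offsets 7–10.
Offset 10 falls in char 3's range; it's byte 4 of F4 8F BD 85 = 0x85.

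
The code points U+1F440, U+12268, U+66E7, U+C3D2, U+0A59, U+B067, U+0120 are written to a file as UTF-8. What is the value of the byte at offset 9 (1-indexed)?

0xE6

1-indexed offset 9 is 0-indexed offset 8.
U+1F440 → 4-byte form F0 9F 91 80 at offsets 0–3.
U+12268 → 4-byte form F0 92 89 A8 at offsets 4–7.
U+66E7 → 3-byte form E6 9B A7 at offsets 8–10.
Offset 8 falls in char 3's range; it's byte 1 of E6 9B A7 = 0xE6.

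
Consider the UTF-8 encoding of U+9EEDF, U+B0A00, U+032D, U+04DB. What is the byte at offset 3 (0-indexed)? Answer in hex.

U+9EEDF → 4-byte form F2 9E BB 9F at offsets 0–3.
Offset 3 falls in char 1's range; it's byte 4 of F2 9E BB 9F = 0x9F.

0x9F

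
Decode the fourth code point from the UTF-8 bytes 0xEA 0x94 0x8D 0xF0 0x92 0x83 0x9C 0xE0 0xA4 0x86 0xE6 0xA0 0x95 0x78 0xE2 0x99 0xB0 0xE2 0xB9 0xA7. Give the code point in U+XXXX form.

Offset 0: leading byte 0xEA = 11101010 → 3-byte char #1 = EA 94 8D.
Offset 3: leading byte 0xF0 = 11110000 → 4-byte char #2 = F0 92 83 9C.
Offset 7: leading byte 0xE0 = 11100000 → 3-byte char #3 = E0 A4 86.
Offset 10: leading byte 0xE6 = 11100110 → 3-byte char #4 = E6 A0 95.
Leading byte 0xE6 = 11100110 matches 1110xxxx → 3-byte sequence.
Byte 1: 0xE6 = 11100110, payload 0110 (4 bits).
Byte 2: 0xA0 = 10100000 (10xxxxxx ✓), payload 100000.
Byte 3: 0x95 = 10010101 (10xxxxxx ✓), payload 010101.
Concatenate: 0110100000010101 = 0x6815 (16 bits → U+6815).

U+6815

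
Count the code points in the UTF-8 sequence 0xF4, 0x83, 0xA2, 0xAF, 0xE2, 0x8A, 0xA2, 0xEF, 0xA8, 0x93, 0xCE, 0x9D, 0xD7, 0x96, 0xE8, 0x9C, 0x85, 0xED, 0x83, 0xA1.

7

Byte at offset 0: 0xF4 = 11110100 → 4-byte char (#1). Advance 4.
Byte at offset 4: 0xE2 = 11100010 → 3-byte char (#2). Advance 3.
Byte at offset 7: 0xEF = 11101111 → 3-byte char (#3). Advance 3.
Byte at offset 10: 0xCE = 11001110 → 2-byte char (#4). Advance 2.
Byte at offset 12: 0xD7 = 11010111 → 2-byte char (#5). Advance 2.
Byte at offset 14: 0xE8 = 11101000 → 3-byte char (#6). Advance 3.
Byte at offset 17: 0xED = 11101101 → 3-byte char (#7). Advance 3.
Reached end at offset 20 after 7 code points.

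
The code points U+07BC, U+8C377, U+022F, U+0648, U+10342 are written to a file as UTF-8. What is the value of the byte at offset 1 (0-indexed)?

0xBC

U+07BC → 2-byte form DE BC at offsets 0–1.
Offset 1 falls in char 1's range; it's byte 2 of DE BC = 0xBC.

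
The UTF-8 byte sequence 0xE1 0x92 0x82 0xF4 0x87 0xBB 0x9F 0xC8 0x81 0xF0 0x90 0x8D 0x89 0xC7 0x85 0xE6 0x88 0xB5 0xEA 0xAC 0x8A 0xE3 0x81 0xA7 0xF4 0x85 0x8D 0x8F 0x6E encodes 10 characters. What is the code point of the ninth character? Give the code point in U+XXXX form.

U+10534F

Offset 0: leading byte 0xE1 = 11100001 → 3-byte char #1 = E1 92 82.
Offset 3: leading byte 0xF4 = 11110100 → 4-byte char #2 = F4 87 BB 9F.
Offset 7: leading byte 0xC8 = 11001000 → 2-byte char #3 = C8 81.
Offset 9: leading byte 0xF0 = 11110000 → 4-byte char #4 = F0 90 8D 89.
Offset 13: leading byte 0xC7 = 11000111 → 2-byte char #5 = C7 85.
Offset 15: leading byte 0xE6 = 11100110 → 3-byte char #6 = E6 88 B5.
Offset 18: leading byte 0xEA = 11101010 → 3-byte char #7 = EA AC 8A.
Offset 21: leading byte 0xE3 = 11100011 → 3-byte char #8 = E3 81 A7.
Offset 24: leading byte 0xF4 = 11110100 → 4-byte char #9 = F4 85 8D 8F.
Leading byte 0xF4 = 11110100 matches 11110xxx → 4-byte sequence.
Byte 1: 0xF4 = 11110100, payload 100 (3 bits).
Byte 2: 0x85 = 10000101 (10xxxxxx ✓), payload 000101.
Byte 3: 0x8D = 10001101 (10xxxxxx ✓), payload 001101.
Byte 4: 0x8F = 10001111 (10xxxxxx ✓), payload 001111.
Concatenate: 100000101001101001111 = 0x10534F (21 bits → U+10534F).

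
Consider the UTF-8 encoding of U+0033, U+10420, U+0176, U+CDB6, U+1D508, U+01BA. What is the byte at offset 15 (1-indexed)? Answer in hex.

1-indexed offset 15 is 0-indexed offset 14.
U+0033 → 1-byte form 33 at offsets 0–0.
U+10420 → 4-byte form F0 90 90 A0 at offsets 1–4.
U+0176 → 2-byte form C5 B6 at offsets 5–6.
U+CDB6 → 3-byte form EC B6 B6 at offsets 7–9.
U+1D508 → 4-byte form F0 9D 94 88 at offsets 10–13.
U+01BA → 2-byte form C6 BA at offsets 14–15.
Offset 14 falls in char 6's range; it's byte 1 of C6 BA = 0xC6.

0xC6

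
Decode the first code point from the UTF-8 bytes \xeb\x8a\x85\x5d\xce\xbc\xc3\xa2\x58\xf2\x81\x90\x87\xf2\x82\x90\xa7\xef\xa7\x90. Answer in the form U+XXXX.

Offset 0: leading byte 0xEB = 11101011 → 3-byte char #1 = EB 8A 85.
Leading byte 0xEB = 11101011 matches 1110xxxx → 3-byte sequence.
Byte 1: 0xEB = 11101011, payload 1011 (4 bits).
Byte 2: 0x8A = 10001010 (10xxxxxx ✓), payload 001010.
Byte 3: 0x85 = 10000101 (10xxxxxx ✓), payload 000101.
Concatenate: 1011001010000101 = 0xB285 (16 bits → U+B285).

U+B285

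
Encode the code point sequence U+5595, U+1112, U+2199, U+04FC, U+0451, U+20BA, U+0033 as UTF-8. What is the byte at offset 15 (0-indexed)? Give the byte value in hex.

0xBA

U+5595 → 3-byte form E5 96 95 at offsets 0–2.
U+1112 → 3-byte form E1 84 92 at offsets 3–5.
U+2199 → 3-byte form E2 86 99 at offsets 6–8.
U+04FC → 2-byte form D3 BC at offsets 9–10.
U+0451 → 2-byte form D1 91 at offsets 11–12.
U+20BA → 3-byte form E2 82 BA at offsets 13–15.
Offset 15 falls in char 6's range; it's byte 3 of E2 82 BA = 0xBA.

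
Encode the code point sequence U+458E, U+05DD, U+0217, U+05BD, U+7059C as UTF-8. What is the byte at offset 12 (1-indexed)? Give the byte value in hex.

1-indexed offset 12 is 0-indexed offset 11.
U+458E → 3-byte form E4 96 8E at offsets 0–2.
U+05DD → 2-byte form D7 9D at offsets 3–4.
U+0217 → 2-byte form C8 97 at offsets 5–6.
U+05BD → 2-byte form D6 BD at offsets 7–8.
U+7059C → 4-byte form F1 B0 96 9C at offsets 9–12.
Offset 11 falls in char 5's range; it's byte 3 of F1 B0 96 9C = 0x96.

0x96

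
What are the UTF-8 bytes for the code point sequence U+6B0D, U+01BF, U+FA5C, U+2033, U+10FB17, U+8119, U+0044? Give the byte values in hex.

E6 AC 8D C6 BF EF A9 9C E2 80 B3 F4 8F AC 97 E8 84 99 44

U+6B0D: 3-byte form → E6 AC 8D.
U+01BF: 2-byte form → C6 BF.
U+FA5C: 3-byte form → EF A9 9C.
U+2033: 3-byte form → E2 80 B3.
U+10FB17: 4-byte form → F4 8F AC 97.
U+8119: 3-byte form → E8 84 99.
U+0044: 1-byte form → 44.
Concatenated (19 bytes): E6 AC 8D C6 BF EF A9 9C E2 80 B3 F4 8F AC 97 E8 84 99 44.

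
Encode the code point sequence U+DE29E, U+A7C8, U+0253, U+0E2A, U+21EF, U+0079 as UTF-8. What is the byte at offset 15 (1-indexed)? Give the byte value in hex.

1-indexed offset 15 is 0-indexed offset 14.
U+DE29E → 4-byte form F3 9E 8A 9E at offsets 0–3.
U+A7C8 → 3-byte form EA 9F 88 at offsets 4–6.
U+0253 → 2-byte form C9 93 at offsets 7–8.
U+0E2A → 3-byte form E0 B8 AA at offsets 9–11.
U+21EF → 3-byte form E2 87 AF at offsets 12–14.
Offset 14 falls in char 5's range; it's byte 3 of E2 87 AF = 0xAF.

0xAF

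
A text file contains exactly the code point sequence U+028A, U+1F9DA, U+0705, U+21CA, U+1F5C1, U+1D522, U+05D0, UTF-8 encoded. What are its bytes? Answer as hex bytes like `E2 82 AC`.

CA 8A F0 9F A7 9A DC 85 E2 87 8A F0 9F 97 81 F0 9D 94 A2 D7 90

U+028A: 2-byte form → CA 8A.
U+1F9DA: 4-byte form → F0 9F A7 9A.
U+0705: 2-byte form → DC 85.
U+21CA: 3-byte form → E2 87 8A.
U+1F5C1: 4-byte form → F0 9F 97 81.
U+1D522: 4-byte form → F0 9D 94 A2.
U+05D0: 2-byte form → D7 90.
Concatenated (21 bytes): CA 8A F0 9F A7 9A DC 85 E2 87 8A F0 9F 97 81 F0 9D 94 A2 D7 90.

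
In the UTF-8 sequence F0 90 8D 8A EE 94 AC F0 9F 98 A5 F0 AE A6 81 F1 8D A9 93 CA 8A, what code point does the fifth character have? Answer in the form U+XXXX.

Offset 0: leading byte 0xF0 = 11110000 → 4-byte char #1 = F0 90 8D 8A.
Offset 4: leading byte 0xEE = 11101110 → 3-byte char #2 = EE 94 AC.
Offset 7: leading byte 0xF0 = 11110000 → 4-byte char #3 = F0 9F 98 A5.
Offset 11: leading byte 0xF0 = 11110000 → 4-byte char #4 = F0 AE A6 81.
Offset 15: leading byte 0xF1 = 11110001 → 4-byte char #5 = F1 8D A9 93.
Leading byte 0xF1 = 11110001 matches 11110xxx → 4-byte sequence.
Byte 1: 0xF1 = 11110001, payload 001 (3 bits).
Byte 2: 0x8D = 10001101 (10xxxxxx ✓), payload 001101.
Byte 3: 0xA9 = 10101001 (10xxxxxx ✓), payload 101001.
Byte 4: 0x93 = 10010011 (10xxxxxx ✓), payload 010011.
Concatenate: 001001101101001010011 = 0x4DA53 (21 bits → U+4DA53).

U+4DA53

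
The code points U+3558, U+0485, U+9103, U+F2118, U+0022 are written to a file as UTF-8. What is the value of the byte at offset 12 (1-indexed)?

0x98

1-indexed offset 12 is 0-indexed offset 11.
U+3558 → 3-byte form E3 95 98 at offsets 0–2.
U+0485 → 2-byte form D2 85 at offsets 3–4.
U+9103 → 3-byte form E9 84 83 at offsets 5–7.
U+F2118 → 4-byte form F3 B2 84 98 at offsets 8–11.
Offset 11 falls in char 4's range; it's byte 4 of F3 B2 84 98 = 0x98.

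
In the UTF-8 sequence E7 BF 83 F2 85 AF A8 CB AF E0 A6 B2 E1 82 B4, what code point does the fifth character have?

Offset 0: leading byte 0xE7 = 11100111 → 3-byte char #1 = E7 BF 83.
Offset 3: leading byte 0xF2 = 11110010 → 4-byte char #2 = F2 85 AF A8.
Offset 7: leading byte 0xCB = 11001011 → 2-byte char #3 = CB AF.
Offset 9: leading byte 0xE0 = 11100000 → 3-byte char #4 = E0 A6 B2.
Offset 12: leading byte 0xE1 = 11100001 → 3-byte char #5 = E1 82 B4.
Leading byte 0xE1 = 11100001 matches 1110xxxx → 3-byte sequence.
Byte 1: 0xE1 = 11100001, payload 0001 (4 bits).
Byte 2: 0x82 = 10000010 (10xxxxxx ✓), payload 000010.
Byte 3: 0xB4 = 10110100 (10xxxxxx ✓), payload 110100.
Concatenate: 0001000010110100 = 0x10B4 (16 bits → U+10B4).

U+10B4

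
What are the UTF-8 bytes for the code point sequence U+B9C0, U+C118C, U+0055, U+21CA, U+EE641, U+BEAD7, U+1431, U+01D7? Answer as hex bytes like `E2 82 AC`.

EB A7 80 F3 81 86 8C 55 E2 87 8A F3 AE 99 81 F2 BE AB 97 E1 90 B1 C7 97

U+B9C0: 3-byte form → EB A7 80.
U+C118C: 4-byte form → F3 81 86 8C.
U+0055: 1-byte form → 55.
U+21CA: 3-byte form → E2 87 8A.
U+EE641: 4-byte form → F3 AE 99 81.
U+BEAD7: 4-byte form → F2 BE AB 97.
U+1431: 3-byte form → E1 90 B1.
U+01D7: 2-byte form → C7 97.
Concatenated (24 bytes): EB A7 80 F3 81 86 8C 55 E2 87 8A F3 AE 99 81 F2 BE AB 97 E1 90 B1 C7 97.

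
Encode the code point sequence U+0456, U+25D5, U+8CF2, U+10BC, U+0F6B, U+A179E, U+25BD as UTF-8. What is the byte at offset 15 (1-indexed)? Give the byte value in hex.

0xF2

1-indexed offset 15 is 0-indexed offset 14.
U+0456 → 2-byte form D1 96 at offsets 0–1.
U+25D5 → 3-byte form E2 97 95 at offsets 2–4.
U+8CF2 → 3-byte form E8 B3 B2 at offsets 5–7.
U+10BC → 3-byte form E1 82 BC at offsets 8–10.
U+0F6B → 3-byte form E0 BD AB at offsets 11–13.
U+A179E → 4-byte form F2 A1 9E 9E at offsets 14–17.
Offset 14 falls in char 6's range; it's byte 1 of F2 A1 9E 9E = 0xF2.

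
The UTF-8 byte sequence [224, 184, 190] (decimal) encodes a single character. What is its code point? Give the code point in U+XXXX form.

Leading byte 0xE0 = 11100000 matches 1110xxxx → 3-byte sequence.
Byte 1: 0xE0 = 11100000, payload 0000 (4 bits).
Byte 2: 0xB8 = 10111000 (10xxxxxx ✓), payload 111000.
Byte 3: 0xBE = 10111110 (10xxxxxx ✓), payload 111110.
Concatenate: 0000111000111110 = 0xE3E (16 bits → U+0E3E).

U+0E3E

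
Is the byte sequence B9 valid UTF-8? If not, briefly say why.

Byte 0xB9 = 10111001 has the form 10xxxxxx — a continuation byte — but there is no preceding leading byte.

invalid (continuation byte with no leading byte)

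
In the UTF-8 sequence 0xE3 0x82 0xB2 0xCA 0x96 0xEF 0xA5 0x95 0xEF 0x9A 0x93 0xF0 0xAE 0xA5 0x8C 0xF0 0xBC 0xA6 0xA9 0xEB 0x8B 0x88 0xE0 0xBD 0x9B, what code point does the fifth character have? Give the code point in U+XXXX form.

U+2E94C

Offset 0: leading byte 0xE3 = 11100011 → 3-byte char #1 = E3 82 B2.
Offset 3: leading byte 0xCA = 11001010 → 2-byte char #2 = CA 96.
Offset 5: leading byte 0xEF = 11101111 → 3-byte char #3 = EF A5 95.
Offset 8: leading byte 0xEF = 11101111 → 3-byte char #4 = EF 9A 93.
Offset 11: leading byte 0xF0 = 11110000 → 4-byte char #5 = F0 AE A5 8C.
Leading byte 0xF0 = 11110000 matches 11110xxx → 4-byte sequence.
Byte 1: 0xF0 = 11110000, payload 000 (3 bits).
Byte 2: 0xAE = 10101110 (10xxxxxx ✓), payload 101110.
Byte 3: 0xA5 = 10100101 (10xxxxxx ✓), payload 100101.
Byte 4: 0x8C = 10001100 (10xxxxxx ✓), payload 001100.
Concatenate: 000101110100101001100 = 0x2E94C (21 bits → U+2E94C).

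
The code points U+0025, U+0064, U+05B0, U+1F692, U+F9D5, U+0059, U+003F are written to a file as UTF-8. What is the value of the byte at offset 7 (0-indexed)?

0x92

U+0025 → 1-byte form 25 at offsets 0–0.
U+0064 → 1-byte form 64 at offsets 1–1.
U+05B0 → 2-byte form D6 B0 at offsets 2–3.
U+1F692 → 4-byte form F0 9F 9A 92 at offsets 4–7.
Offset 7 falls in char 4's range; it's byte 4 of F0 9F 9A 92 = 0x92.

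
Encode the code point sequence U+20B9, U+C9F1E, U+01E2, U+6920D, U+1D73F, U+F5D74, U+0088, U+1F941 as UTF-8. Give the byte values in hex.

U+20B9: 3-byte form → E2 82 B9.
U+C9F1E: 4-byte form → F3 89 BC 9E.
U+01E2: 2-byte form → C7 A2.
U+6920D: 4-byte form → F1 A9 88 8D.
U+1D73F: 4-byte form → F0 9D 9C BF.
U+F5D74: 4-byte form → F3 B5 B5 B4.
U+0088: 2-byte form → C2 88.
U+1F941: 4-byte form → F0 9F A5 81.
Concatenated (27 bytes): E2 82 B9 F3 89 BC 9E C7 A2 F1 A9 88 8D F0 9D 9C BF F3 B5 B5 B4 C2 88 F0 9F A5 81.

E2 82 B9 F3 89 BC 9E C7 A2 F1 A9 88 8D F0 9D 9C BF F3 B5 B5 B4 C2 88 F0 9F A5 81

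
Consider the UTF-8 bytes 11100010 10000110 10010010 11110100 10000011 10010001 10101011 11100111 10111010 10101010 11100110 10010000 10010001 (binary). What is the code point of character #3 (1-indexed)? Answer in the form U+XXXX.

U+7EAA

Offset 0: leading byte 0xE2 = 11100010 → 3-byte char #1 = E2 86 92.
Offset 3: leading byte 0xF4 = 11110100 → 4-byte char #2 = F4 83 91 AB.
Offset 7: leading byte 0xE7 = 11100111 → 3-byte char #3 = E7 BA AA.
Leading byte 0xE7 = 11100111 matches 1110xxxx → 3-byte sequence.
Byte 1: 0xE7 = 11100111, payload 0111 (4 bits).
Byte 2: 0xBA = 10111010 (10xxxxxx ✓), payload 111010.
Byte 3: 0xAA = 10101010 (10xxxxxx ✓), payload 101010.
Concatenate: 0111111010101010 = 0x7EAA (16 bits → U+7EAA).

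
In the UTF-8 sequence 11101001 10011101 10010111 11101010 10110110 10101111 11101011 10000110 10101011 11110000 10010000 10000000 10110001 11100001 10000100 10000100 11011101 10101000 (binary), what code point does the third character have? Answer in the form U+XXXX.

U+B1AB

Offset 0: leading byte 0xE9 = 11101001 → 3-byte char #1 = E9 9D 97.
Offset 3: leading byte 0xEA = 11101010 → 3-byte char #2 = EA B6 AF.
Offset 6: leading byte 0xEB = 11101011 → 3-byte char #3 = EB 86 AB.
Leading byte 0xEB = 11101011 matches 1110xxxx → 3-byte sequence.
Byte 1: 0xEB = 11101011, payload 1011 (4 bits).
Byte 2: 0x86 = 10000110 (10xxxxxx ✓), payload 000110.
Byte 3: 0xAB = 10101011 (10xxxxxx ✓), payload 101011.
Concatenate: 1011000110101011 = 0xB1AB (16 bits → U+B1AB).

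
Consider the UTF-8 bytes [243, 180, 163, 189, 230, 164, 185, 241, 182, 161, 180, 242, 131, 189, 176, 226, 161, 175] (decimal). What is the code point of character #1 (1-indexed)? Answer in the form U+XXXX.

Offset 0: leading byte 0xF3 = 11110011 → 4-byte char #1 = F3 B4 A3 BD.
Leading byte 0xF3 = 11110011 matches 11110xxx → 4-byte sequence.
Byte 1: 0xF3 = 11110011, payload 011 (3 bits).
Byte 2: 0xB4 = 10110100 (10xxxxxx ✓), payload 110100.
Byte 3: 0xA3 = 10100011 (10xxxxxx ✓), payload 100011.
Byte 4: 0xBD = 10111101 (10xxxxxx ✓), payload 111101.
Concatenate: 011110100100011111101 = 0xF48FD (21 bits → U+F48FD).

U+F48FD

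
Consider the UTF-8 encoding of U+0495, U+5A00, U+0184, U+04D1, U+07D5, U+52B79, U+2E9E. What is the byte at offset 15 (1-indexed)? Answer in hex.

0xB9

1-indexed offset 15 is 0-indexed offset 14.
U+0495 → 2-byte form D2 95 at offsets 0–1.
U+5A00 → 3-byte form E5 A8 80 at offsets 2–4.
U+0184 → 2-byte form C6 84 at offsets 5–6.
U+04D1 → 2-byte form D3 91 at offsets 7–8.
U+07D5 → 2-byte form DF 95 at offsets 9–10.
U+52B79 → 4-byte form F1 92 AD B9 at offsets 11–14.
Offset 14 falls in char 6's range; it's byte 4 of F1 92 AD B9 = 0xB9.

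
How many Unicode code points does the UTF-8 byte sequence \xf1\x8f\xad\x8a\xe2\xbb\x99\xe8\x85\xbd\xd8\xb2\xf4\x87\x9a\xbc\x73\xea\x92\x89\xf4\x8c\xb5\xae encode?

8

Byte at offset 0: 0xF1 = 11110001 → 4-byte char (#1). Advance 4.
Byte at offset 4: 0xE2 = 11100010 → 3-byte char (#2). Advance 3.
Byte at offset 7: 0xE8 = 11101000 → 3-byte char (#3). Advance 3.
Byte at offset 10: 0xD8 = 11011000 → 2-byte char (#4). Advance 2.
Byte at offset 12: 0xF4 = 11110100 → 4-byte char (#5). Advance 4.
Byte at offset 16: 0x73 = 01110011 → 1-byte char (#6). Advance 1.
Byte at offset 17: 0xEA = 11101010 → 3-byte char (#7). Advance 3.
Byte at offset 20: 0xF4 = 11110100 → 4-byte char (#8). Advance 4.
Reached end at offset 24 after 8 code points.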